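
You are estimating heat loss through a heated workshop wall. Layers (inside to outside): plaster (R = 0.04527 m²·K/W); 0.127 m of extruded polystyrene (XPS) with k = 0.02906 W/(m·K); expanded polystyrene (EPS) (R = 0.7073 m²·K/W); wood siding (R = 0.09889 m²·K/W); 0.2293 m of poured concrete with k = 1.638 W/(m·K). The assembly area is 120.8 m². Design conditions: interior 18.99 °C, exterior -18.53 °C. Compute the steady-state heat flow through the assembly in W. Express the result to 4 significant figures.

845.3 W

0.127/0.02906 = 4.3703
0.2293/1.638 = 0.13999
R_total = 0.04527 + 4.3703 + 0.7073 + 0.09889 + 0.13999 = 5.3617 m²·K/W
Q = A·ΔT/R = 120.8 × (18.99 − (-18.53)) / 5.3617 = 845.33 W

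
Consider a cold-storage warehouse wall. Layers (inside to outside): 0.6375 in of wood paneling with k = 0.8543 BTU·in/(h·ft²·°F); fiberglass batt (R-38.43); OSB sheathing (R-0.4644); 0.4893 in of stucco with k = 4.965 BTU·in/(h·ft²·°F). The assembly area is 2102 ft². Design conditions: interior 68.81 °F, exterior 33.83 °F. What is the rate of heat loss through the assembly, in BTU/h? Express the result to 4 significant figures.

1850 BTU/h

0.6375/0.8543 = 0.74622
0.4893/4.965 = 0.09855
R_total = 0.74622 + 38.43 + 0.4644 + 0.09855 = 39.739 ft²·°F·h/BTU
Q = A·ΔT/R = 2102 × (68.81 − 33.83) / 39.739 = 1850.3 BTU/h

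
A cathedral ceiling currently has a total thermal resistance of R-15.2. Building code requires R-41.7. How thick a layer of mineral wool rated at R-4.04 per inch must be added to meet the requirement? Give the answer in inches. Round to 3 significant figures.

6.56 in

ΔR = 41.7 − 15.2 = 26.5 ft²·°F·h/BTU
L = ΔR / (R/in) = 26.5/4.04 = 6.559 in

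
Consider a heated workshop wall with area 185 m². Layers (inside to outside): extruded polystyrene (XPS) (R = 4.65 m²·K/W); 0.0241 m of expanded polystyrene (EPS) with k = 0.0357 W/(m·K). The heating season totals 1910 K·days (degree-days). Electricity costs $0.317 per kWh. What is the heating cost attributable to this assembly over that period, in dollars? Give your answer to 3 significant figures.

505 dollars

0.0241/0.0357 = 0.6751
R_total = 4.65 + 0.6751 = 5.325 m²·K/W
E = A × HDD × 24 / R / 1000 = 185 × 1910 × 24 / 5.325 / 1000 = 1593 kWh
Cost = 1593 × 0.317 = $504.8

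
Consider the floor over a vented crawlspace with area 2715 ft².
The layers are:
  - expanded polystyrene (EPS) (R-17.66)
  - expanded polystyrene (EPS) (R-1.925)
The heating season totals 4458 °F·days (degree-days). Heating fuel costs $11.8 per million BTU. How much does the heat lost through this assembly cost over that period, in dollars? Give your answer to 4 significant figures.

R_total = 17.66 + 1.925 = 19.585 ft²·°F·h/BTU
E = A × HDD × 24 / R = 2715 × 4458 × 24 / 19.585 = 14832000 BTU
Cost = 14832000/10⁶ × 11.8 = $175.02

175.0 dollars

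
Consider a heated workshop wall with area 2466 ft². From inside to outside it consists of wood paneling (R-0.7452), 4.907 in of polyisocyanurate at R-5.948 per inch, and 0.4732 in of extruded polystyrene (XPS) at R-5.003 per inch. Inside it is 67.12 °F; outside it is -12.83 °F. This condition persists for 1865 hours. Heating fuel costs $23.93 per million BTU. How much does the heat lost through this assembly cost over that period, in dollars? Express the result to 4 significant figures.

272.4 dollars

4.907 × 5.948 = 29.187
0.4732 × 5.003 = 2.3674
R_total = 0.7452 + 29.187 + 2.3674 = 32.299 ft²·°F·h/BTU
Q = 2466 × (67.12 − (-12.83)) / 32.299 = 6104 BTU/h
E = 6104 × 1865 = 11384000 BTU
Cost = 11384000/10⁶ × 23.93 = $272.42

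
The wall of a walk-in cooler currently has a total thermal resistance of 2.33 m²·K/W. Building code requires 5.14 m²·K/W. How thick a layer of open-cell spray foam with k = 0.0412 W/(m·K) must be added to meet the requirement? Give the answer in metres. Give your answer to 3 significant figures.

0.116 m

ΔR = 5.14 − 2.33 = 2.81 m²·K/W
L = ΔR × k = 2.81 × 0.0412 = 0.1158 m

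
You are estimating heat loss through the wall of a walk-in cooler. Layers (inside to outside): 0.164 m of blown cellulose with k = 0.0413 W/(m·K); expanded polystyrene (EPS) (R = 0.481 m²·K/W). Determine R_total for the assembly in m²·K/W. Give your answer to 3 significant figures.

4.45 m²·K/W

0.164/0.0413 = 3.971
R_total = 3.971 + 0.481 = 4.452 m²·K/W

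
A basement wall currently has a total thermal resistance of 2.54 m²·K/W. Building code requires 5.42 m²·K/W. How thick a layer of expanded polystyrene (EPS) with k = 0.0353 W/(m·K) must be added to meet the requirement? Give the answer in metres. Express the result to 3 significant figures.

0.102 m

ΔR = 5.42 − 2.54 = 2.88 m²·K/W
L = ΔR × k = 2.88 × 0.0353 = 0.1017 m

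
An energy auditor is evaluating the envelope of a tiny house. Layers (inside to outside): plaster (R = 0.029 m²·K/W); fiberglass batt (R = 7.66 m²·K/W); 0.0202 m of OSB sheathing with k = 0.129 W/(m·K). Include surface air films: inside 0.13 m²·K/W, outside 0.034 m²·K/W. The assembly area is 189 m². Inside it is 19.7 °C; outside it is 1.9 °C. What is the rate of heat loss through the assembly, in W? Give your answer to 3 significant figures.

420 W

0.0202/0.129 = 0.1566
R_total = 0.13 + 0.029 + 7.66 + 0.1566 + 0.034 = 8.01 m²·K/W
Q = A·ΔT/R = 189 × (19.7 − 1.9) / 8.01 = 420 W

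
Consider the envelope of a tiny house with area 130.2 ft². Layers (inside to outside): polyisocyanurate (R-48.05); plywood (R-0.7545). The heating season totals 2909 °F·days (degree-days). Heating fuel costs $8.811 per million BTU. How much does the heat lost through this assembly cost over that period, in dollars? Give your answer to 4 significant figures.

1.641 dollars

R_total = 48.05 + 0.7545 = 48.804 ft²·°F·h/BTU
E = A × HDD × 24 / R = 130.2 × 2909 × 24 / 48.804 = 186250 BTU
Cost = 186250/10⁶ × 8.811 = $1.6411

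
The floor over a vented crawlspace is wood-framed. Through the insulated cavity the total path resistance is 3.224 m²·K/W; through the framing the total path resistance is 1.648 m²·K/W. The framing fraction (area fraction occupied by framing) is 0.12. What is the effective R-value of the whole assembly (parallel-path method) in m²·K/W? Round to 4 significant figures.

2.892 m²·K/W

U_eff = 0.88/3.224 + 0.12/1.648 = 0.27295 + 0.072816 = 0.34577
R_eff = 1/U_eff = 2.8921 m²·K/W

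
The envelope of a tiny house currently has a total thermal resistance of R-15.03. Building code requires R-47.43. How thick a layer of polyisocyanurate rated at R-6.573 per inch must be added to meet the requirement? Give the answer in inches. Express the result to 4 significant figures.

4.929 in

ΔR = 47.43 − 15.03 = 32.4 ft²·°F·h/BTU
L = ΔR / (R/in) = 32.4/6.573 = 4.9293 in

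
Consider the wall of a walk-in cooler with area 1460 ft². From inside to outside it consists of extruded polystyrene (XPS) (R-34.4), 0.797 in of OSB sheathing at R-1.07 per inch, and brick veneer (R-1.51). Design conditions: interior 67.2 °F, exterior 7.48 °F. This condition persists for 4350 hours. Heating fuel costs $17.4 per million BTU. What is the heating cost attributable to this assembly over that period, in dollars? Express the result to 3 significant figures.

0.797 × 1.07 = 0.8528
R_total = 34.4 + 0.8528 + 1.51 = 36.76 ft²·°F·h/BTU
Q = 1460 × (67.2 − 7.48) / 36.76 = 2372 BTU/h
E = 2372 × 4350 = 10320000 BTU
Cost = 10320000/10⁶ × 17.4 = $179.5

180 dollars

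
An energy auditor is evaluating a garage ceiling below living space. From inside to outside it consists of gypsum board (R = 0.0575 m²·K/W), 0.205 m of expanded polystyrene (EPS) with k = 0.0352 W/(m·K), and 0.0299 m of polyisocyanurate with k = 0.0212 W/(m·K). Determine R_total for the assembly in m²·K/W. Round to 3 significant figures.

7.29 m²·K/W

0.205/0.0352 = 5.824
0.0299/0.0212 = 1.41
R_total = 0.0575 + 5.824 + 1.41 = 7.292 m²·K/W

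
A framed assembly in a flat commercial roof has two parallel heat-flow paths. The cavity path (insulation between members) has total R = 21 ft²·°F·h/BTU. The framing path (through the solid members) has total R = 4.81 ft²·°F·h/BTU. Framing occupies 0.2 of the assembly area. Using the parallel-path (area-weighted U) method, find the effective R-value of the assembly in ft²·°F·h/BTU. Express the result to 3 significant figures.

12.6 ft²·°F·h/BTU

U_eff = 0.8/21 + 0.2/4.81 = 0.0381 + 0.04158 = 0.07968
R_eff = 1/U_eff = 12.55 ft²·°F·h/BTU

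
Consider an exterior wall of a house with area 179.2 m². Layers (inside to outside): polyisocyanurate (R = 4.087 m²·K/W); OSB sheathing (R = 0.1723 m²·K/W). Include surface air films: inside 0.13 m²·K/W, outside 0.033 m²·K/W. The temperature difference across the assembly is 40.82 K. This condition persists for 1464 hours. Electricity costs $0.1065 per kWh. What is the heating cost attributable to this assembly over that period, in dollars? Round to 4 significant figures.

R_total = 0.13 + 4.087 + 0.1723 + 0.033 = 4.4223 m²·K/W
Q = 179.2 × 40.82 / 4.4223 = 1654.1 W
E = 1654.1 W × 1464 h / 1000 = 2421.6 kWh
Cost = 2421.6 × 0.1065 = $257.9

257.9 dollars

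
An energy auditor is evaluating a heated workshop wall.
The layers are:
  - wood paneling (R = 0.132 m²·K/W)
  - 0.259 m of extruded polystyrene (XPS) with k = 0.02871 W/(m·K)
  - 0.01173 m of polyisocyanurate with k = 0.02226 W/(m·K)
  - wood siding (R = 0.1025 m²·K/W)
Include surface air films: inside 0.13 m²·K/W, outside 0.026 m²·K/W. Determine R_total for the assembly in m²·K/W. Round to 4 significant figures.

0.259/0.02871 = 9.0212
0.01173/0.02226 = 0.52695
R_total = 0.13 + 0.132 + 9.0212 + 0.52695 + 0.1025 + 0.026 = 9.9387 m²·K/W

9.939 m²·K/W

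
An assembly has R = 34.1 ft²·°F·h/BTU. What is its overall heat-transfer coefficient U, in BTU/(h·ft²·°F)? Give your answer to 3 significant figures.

U = 1/R = 1/34.1 = 0.02933

0.0293 BTU/(h·ft²·°F)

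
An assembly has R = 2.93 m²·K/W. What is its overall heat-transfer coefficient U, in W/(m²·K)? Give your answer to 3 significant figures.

U = 1/R = 1/2.93 = 0.3413

0.341 W/(m²·K)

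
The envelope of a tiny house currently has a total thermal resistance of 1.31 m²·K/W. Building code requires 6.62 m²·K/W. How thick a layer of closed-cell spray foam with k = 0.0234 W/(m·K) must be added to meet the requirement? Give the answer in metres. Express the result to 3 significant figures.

0.124 m

ΔR = 6.62 − 1.31 = 5.31 m²·K/W
L = ΔR × k = 5.31 × 0.0234 = 0.1243 m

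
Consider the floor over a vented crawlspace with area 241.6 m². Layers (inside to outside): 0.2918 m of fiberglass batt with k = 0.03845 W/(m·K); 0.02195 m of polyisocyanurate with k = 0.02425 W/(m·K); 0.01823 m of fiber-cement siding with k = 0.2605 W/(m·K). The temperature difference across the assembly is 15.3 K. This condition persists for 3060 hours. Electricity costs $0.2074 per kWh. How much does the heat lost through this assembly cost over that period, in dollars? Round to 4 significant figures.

273.9 dollars

0.2918/0.03845 = 7.5891
0.02195/0.02425 = 0.90515
0.01823/0.2605 = 0.069981
R_total = 7.5891 + 0.90515 + 0.069981 = 8.5642 m²·K/W
Q = 241.6 × 15.3 / 8.5642 = 431.62 W
E = 431.62 W × 3060 h / 1000 = 1320.8 kWh
Cost = 1320.8 × 0.2074 = $273.92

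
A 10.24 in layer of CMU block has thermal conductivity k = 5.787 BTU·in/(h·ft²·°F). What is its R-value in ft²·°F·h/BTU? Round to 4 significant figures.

1.769 ft²·°F·h/BTU

R = L/k = 10.24/5.787 = 1.7695 ft²·°F·h/BTU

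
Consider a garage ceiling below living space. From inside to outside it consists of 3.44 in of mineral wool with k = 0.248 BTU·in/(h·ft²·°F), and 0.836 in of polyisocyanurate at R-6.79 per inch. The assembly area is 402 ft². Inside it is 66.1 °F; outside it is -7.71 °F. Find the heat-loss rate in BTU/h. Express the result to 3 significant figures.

3.44/0.248 = 13.87
0.836 × 6.79 = 5.676
R_total = 13.87 + 5.676 = 19.55 ft²·°F·h/BTU
Q = A·ΔT/R = 402 × (66.1 − (-7.71)) / 19.55 = 1518 BTU/h

1520 BTU/h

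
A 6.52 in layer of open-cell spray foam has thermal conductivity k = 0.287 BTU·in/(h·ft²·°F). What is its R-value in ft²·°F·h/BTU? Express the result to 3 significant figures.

R = L/k = 6.52/0.287 = 22.72 ft²·°F·h/BTU

22.7 ft²·°F·h/BTU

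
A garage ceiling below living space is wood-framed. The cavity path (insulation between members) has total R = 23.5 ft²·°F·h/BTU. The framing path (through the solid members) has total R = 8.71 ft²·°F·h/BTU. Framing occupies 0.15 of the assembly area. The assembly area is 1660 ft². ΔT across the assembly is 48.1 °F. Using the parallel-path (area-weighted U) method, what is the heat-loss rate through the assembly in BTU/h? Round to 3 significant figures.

U_eff = 0.85/23.5 + 0.15/8.71 = 0.03617 + 0.01722 = 0.05339
R_eff = 1/U_eff = 18.73 ft²·°F·h/BTU
Q = 1660 × 48.1 / 18.73 = 4263 BTU/h

4260 BTU/h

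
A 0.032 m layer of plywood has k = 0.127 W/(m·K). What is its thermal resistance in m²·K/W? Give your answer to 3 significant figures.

R = L/k = 0.032/0.127 = 0.252 m²·K/W

0.252 m²·K/W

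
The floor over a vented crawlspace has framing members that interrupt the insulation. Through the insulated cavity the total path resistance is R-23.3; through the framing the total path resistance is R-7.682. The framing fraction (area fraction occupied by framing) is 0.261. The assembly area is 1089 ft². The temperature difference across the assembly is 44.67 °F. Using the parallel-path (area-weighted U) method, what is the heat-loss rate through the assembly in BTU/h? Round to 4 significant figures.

3196 BTU/h

U_eff = 0.739/23.3 + 0.261/7.682 = 0.031717 + 0.033976 = 0.065692
R_eff = 1/U_eff = 15.222 ft²·°F·h/BTU
Q = 1089 × 44.67 / 15.222 = 3195.6 BTU/h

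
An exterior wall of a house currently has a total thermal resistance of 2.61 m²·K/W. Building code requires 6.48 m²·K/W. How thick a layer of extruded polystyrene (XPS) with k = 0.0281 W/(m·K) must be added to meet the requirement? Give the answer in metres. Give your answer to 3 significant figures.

0.109 m

ΔR = 6.48 − 2.61 = 3.87 m²·K/W
L = ΔR × k = 3.87 × 0.0281 = 0.1087 m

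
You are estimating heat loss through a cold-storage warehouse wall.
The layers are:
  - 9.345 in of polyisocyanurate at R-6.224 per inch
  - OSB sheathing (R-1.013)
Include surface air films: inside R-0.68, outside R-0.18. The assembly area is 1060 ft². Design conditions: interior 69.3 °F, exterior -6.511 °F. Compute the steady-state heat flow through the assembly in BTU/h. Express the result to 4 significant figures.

1339 BTU/h

9.345 × 6.224 = 58.163
R_total = 0.68 + 58.163 + 1.013 + 0.18 = 60.036 ft²·°F·h/BTU
Q = A·ΔT/R = 1060 × (69.3 − (-6.511)) / 60.036 = 1338.5 BTU/h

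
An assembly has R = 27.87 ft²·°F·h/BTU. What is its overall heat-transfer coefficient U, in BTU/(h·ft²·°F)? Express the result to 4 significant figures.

U = 1/R = 1/27.87 = 0.035881

0.03588 BTU/(h·ft²·°F)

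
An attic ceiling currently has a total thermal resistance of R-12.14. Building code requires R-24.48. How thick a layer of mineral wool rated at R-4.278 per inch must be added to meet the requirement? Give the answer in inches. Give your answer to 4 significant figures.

2.885 in

ΔR = 24.48 − 12.14 = 12.34 ft²·°F·h/BTU
L = ΔR / (R/in) = 12.34/4.278 = 2.8845 in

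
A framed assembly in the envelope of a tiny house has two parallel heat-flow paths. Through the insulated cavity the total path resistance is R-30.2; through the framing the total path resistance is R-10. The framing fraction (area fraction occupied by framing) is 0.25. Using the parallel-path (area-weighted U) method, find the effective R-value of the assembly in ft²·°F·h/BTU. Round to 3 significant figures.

U_eff = 0.75/30.2 + 0.25/10 = 0.02483 + 0.025 = 0.04983
R_eff = 1/U_eff = 20.07 ft²·°F·h/BTU

20.1 ft²·°F·h/BTU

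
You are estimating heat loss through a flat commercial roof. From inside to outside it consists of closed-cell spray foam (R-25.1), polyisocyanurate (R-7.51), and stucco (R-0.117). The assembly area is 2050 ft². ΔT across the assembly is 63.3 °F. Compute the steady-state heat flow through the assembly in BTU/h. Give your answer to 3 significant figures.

3970 BTU/h

R_total = 25.1 + 7.51 + 0.117 = 32.73 ft²·°F·h/BTU
Q = A·ΔT/R = 2050 × 63.3 / 32.73 = 3965 BTU/h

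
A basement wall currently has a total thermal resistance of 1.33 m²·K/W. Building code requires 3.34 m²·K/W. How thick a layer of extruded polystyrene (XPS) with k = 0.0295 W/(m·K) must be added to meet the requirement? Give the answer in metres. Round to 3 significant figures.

ΔR = 3.34 − 1.33 = 2.01 m²·K/W
L = ΔR × k = 2.01 × 0.0295 = 0.05929 m

0.0593 m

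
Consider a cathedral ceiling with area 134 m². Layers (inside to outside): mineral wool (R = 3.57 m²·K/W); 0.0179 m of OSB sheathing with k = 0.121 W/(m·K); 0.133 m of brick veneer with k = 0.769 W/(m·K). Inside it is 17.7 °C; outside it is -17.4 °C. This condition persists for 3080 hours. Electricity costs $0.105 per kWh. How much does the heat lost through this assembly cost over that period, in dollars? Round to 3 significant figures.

391 dollars

0.0179/0.121 = 0.1479
0.133/0.769 = 0.173
R_total = 3.57 + 0.1479 + 0.173 = 3.891 m²·K/W
Q = 134 × (17.7 − (-17.4)) / 3.891 = 1209 W
E = 1209 W × 3080 h / 1000 = 3723 kWh
Cost = 3723 × 0.105 = $390.9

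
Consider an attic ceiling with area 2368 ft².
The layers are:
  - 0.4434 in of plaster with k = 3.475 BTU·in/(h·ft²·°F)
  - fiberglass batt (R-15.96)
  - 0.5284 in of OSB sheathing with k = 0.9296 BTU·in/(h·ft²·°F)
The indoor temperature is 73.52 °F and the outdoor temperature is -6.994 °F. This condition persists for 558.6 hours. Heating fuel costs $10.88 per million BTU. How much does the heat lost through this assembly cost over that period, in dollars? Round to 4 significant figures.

69.57 dollars

0.4434/3.475 = 0.1276
0.5284/0.9296 = 0.56842
R_total = 0.1276 + 15.96 + 0.56842 = 16.656 ft²·°F·h/BTU
Q = 2368 × (73.52 − (-6.994)) / 16.656 = 11447 BTU/h
E = 11447 × 558.6 = 6394200 BTU
Cost = 6394200/10⁶ × 10.88 = $69.568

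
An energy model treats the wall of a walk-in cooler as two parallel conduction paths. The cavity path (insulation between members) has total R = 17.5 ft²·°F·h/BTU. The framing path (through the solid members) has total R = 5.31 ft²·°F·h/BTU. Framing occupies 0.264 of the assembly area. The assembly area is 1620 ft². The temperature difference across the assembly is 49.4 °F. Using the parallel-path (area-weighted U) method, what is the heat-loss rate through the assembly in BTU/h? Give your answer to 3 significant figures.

U_eff = 0.736/17.5 + 0.264/5.31 = 0.04206 + 0.04972 = 0.09177
R_eff = 1/U_eff = 10.9 ft²·°F·h/BTU
Q = 1620 × 49.4 / 10.9 = 7345 BTU/h

7340 BTU/h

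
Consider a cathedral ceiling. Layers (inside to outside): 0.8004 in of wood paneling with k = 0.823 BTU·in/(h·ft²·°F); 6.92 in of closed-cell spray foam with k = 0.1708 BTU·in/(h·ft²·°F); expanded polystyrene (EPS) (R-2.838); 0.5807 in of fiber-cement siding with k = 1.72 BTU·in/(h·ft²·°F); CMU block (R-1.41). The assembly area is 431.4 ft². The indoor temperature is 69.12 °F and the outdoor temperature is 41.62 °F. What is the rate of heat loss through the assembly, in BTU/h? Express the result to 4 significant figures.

0.8004/0.823 = 0.97254
6.92/0.1708 = 40.515
0.5807/1.72 = 0.33762
R_total = 0.97254 + 40.515 + 2.838 + 0.33762 + 1.41 = 46.073 ft²·°F·h/BTU
Q = A·ΔT/R = 431.4 × (69.12 − 41.62) / 46.073 = 257.49 BTU/h

257.5 BTU/h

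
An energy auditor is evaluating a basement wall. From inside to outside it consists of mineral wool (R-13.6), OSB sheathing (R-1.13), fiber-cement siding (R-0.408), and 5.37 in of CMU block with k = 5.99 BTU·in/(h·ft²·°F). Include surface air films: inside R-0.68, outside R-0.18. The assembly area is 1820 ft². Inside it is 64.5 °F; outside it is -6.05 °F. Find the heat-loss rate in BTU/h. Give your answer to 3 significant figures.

7600 BTU/h

5.37/5.99 = 0.8965
R_total = 0.68 + 13.6 + 1.13 + 0.408 + 0.8965 + 0.18 = 16.89 ft²·°F·h/BTU
Q = A·ΔT/R = 1820 × (64.5 − (-6.05)) / 16.89 = 7600 BTU/h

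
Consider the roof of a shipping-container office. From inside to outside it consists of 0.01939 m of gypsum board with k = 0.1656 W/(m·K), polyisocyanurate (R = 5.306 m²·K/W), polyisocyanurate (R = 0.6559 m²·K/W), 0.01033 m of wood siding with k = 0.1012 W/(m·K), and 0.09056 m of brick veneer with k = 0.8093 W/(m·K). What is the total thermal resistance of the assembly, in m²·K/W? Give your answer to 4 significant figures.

0.01939/0.1656 = 0.11709
0.01033/0.1012 = 0.10208
0.09056/0.8093 = 0.1119
R_total = 0.11709 + 5.306 + 0.6559 + 0.10208 + 0.1119 = 6.293 m²·K/W

6.293 m²·K/W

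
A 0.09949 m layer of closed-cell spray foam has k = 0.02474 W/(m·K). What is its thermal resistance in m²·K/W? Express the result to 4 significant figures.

4.021 m²·K/W

R = L/k = 0.09949/0.02474 = 4.0214 m²·K/W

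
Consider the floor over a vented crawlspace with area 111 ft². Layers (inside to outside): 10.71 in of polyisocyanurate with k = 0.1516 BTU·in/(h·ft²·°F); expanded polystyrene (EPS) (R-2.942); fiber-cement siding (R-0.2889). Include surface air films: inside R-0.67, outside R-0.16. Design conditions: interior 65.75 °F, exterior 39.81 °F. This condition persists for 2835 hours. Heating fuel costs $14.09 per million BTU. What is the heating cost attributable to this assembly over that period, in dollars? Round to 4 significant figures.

1.540 dollars

10.71/0.1516 = 70.646
R_total = 0.67 + 70.646 + 2.942 + 0.2889 + 0.16 = 74.707 ft²·°F·h/BTU
Q = 111 × (65.75 − 39.81) / 74.707 = 38.542 BTU/h
E = 38.542 × 2835 = 109270 BTU
Cost = 109270/10⁶ × 14.09 = $1.5395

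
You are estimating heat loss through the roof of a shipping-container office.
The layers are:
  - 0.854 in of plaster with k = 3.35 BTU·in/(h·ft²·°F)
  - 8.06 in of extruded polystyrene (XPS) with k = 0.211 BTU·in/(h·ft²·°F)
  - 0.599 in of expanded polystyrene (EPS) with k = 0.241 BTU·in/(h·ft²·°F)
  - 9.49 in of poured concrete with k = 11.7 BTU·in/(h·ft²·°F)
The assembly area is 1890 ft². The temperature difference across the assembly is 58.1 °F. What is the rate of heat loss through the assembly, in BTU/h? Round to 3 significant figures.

0.854/3.35 = 0.2549
8.06/0.211 = 38.2
0.599/0.241 = 2.485
9.49/11.7 = 0.8111
R_total = 0.2549 + 38.2 + 2.485 + 0.8111 = 41.75 ft²·°F·h/BTU
Q = A·ΔT/R = 1890 × 58.1 / 41.75 = 2630 BTU/h

2630 BTU/h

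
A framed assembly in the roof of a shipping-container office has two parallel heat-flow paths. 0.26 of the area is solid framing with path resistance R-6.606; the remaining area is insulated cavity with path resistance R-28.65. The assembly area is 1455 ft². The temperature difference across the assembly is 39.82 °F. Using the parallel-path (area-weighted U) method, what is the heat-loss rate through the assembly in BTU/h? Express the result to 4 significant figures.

U_eff = 0.74/28.65 + 0.26/6.606 = 0.025829 + 0.039358 = 0.065187
R_eff = 1/U_eff = 15.34 ft²·°F·h/BTU
Q = 1455 × 39.82 / 15.34 = 3776.8 BTU/h

3777 BTU/h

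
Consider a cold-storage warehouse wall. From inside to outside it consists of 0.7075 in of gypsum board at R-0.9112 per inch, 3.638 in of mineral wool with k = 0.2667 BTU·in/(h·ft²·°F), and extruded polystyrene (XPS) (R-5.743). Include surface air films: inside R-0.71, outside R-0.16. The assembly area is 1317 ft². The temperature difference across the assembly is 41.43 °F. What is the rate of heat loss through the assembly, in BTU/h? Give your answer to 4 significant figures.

2611 BTU/h

0.7075 × 0.9112 = 0.64467
3.638/0.2667 = 13.641
R_total = 0.71 + 0.64467 + 13.641 + 5.743 + 0.16 = 20.898 ft²·°F·h/BTU
Q = A·ΔT/R = 1317 × 41.43 / 20.898 = 2610.9 BTU/h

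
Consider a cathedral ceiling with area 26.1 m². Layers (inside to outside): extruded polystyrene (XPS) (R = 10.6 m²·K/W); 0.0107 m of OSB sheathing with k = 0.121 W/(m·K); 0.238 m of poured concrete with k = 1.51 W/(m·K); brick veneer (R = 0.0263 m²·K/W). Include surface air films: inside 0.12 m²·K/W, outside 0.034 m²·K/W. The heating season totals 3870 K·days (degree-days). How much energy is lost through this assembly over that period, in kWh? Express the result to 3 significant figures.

220 kWh

0.0107/0.121 = 0.08843
0.238/1.51 = 0.1576
R_total = 0.12 + 10.6 + 0.08843 + 0.1576 + 0.0263 + 0.034 = 11.03 m²·K/W
E = A × HDD × 24 / R / 1000 = 26.1 × 3870 × 24 / 11.03 / 1000 = 219.9 kWh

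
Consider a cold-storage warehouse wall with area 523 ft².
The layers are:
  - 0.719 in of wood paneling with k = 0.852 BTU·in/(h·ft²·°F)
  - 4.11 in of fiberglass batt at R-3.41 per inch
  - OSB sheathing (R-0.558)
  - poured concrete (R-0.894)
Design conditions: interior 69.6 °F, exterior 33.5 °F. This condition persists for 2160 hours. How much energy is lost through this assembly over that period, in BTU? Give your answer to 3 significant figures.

0.719/0.852 = 0.8439
4.11 × 3.41 = 14.02
R_total = 0.8439 + 14.02 + 0.558 + 0.894 = 16.31 ft²·°F·h/BTU
Q = 523 × (69.6 − 33.5) / 16.31 = 1158 BTU/h
E = 1158 × 2160 = 2500000 BTU

2500000 BTU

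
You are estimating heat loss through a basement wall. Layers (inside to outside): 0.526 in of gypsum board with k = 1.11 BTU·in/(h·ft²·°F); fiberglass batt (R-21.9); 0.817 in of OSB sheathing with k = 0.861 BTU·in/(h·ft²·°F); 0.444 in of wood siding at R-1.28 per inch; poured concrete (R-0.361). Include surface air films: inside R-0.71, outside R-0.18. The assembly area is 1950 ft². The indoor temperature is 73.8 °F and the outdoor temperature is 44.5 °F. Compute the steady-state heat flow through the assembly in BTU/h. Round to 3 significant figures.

2270 BTU/h

0.526/1.11 = 0.4739
0.817/0.861 = 0.9489
0.444 × 1.28 = 0.5683
R_total = 0.71 + 0.4739 + 21.9 + 0.9489 + 0.5683 + 0.361 + 0.18 = 25.14 ft²·°F·h/BTU
Q = A·ΔT/R = 1950 × (73.8 − 44.5) / 25.14 = 2272 BTU/h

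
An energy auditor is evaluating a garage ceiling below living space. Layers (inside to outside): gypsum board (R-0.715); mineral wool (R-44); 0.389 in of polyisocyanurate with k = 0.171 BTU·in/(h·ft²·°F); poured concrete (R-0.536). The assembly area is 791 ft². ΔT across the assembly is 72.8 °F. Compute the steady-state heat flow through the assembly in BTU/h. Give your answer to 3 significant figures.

0.389/0.171 = 2.275
R_total = 0.715 + 44 + 2.275 + 0.536 = 47.53 ft²·°F·h/BTU
Q = A·ΔT/R = 791 × 72.8 / 47.53 = 1212 BTU/h

1210 BTU/h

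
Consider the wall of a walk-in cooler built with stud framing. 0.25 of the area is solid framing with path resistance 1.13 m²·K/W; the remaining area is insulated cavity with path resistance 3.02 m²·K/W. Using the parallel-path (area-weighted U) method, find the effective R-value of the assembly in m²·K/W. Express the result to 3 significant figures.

2.13 m²·K/W

U_eff = 0.75/3.02 + 0.25/1.13 = 0.2483 + 0.2212 = 0.4696
R_eff = 1/U_eff = 2.13 m²·K/W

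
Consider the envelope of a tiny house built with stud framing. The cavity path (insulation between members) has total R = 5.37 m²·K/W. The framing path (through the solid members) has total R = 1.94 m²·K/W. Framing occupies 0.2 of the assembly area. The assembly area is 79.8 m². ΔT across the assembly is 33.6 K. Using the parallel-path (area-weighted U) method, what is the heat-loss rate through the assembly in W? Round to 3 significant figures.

U_eff = 0.8/5.37 + 0.2/1.94 = 0.149 + 0.1031 = 0.2521
R_eff = 1/U_eff = 3.967 m²·K/W
Q = 79.8 × 33.6 / 3.967 = 675.9 W

676 W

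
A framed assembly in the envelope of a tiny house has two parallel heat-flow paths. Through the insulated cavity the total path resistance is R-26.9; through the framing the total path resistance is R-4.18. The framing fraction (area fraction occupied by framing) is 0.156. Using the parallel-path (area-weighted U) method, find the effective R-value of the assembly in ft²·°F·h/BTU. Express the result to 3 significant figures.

14.6 ft²·°F·h/BTU

U_eff = 0.844/26.9 + 0.156/4.18 = 0.03138 + 0.03732 = 0.0687
R_eff = 1/U_eff = 14.56 ft²·°F·h/BTU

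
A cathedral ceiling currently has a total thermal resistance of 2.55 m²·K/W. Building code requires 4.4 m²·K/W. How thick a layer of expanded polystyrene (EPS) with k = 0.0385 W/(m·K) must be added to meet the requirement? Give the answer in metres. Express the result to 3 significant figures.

0.0712 m

ΔR = 4.4 − 2.55 = 1.85 m²·K/W
L = ΔR × k = 1.85 × 0.0385 = 0.07123 m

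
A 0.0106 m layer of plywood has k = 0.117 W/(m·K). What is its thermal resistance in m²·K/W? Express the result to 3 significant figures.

0.0906 m²·K/W

R = L/k = 0.0106/0.117 = 0.0906 m²·K/W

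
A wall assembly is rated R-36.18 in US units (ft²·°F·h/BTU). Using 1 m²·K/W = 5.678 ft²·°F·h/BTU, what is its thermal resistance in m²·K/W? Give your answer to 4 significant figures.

R_SI = 36.18/5.678 = 6.372

6.372 m²·K/W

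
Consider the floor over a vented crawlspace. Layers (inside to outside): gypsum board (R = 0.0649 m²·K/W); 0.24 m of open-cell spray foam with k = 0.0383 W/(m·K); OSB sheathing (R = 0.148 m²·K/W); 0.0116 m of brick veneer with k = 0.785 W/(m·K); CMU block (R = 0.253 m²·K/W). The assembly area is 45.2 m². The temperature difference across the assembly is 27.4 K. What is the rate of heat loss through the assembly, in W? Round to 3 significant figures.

0.24/0.0383 = 6.266
0.0116/0.785 = 0.01478
R_total = 0.0649 + 6.266 + 0.148 + 0.01478 + 0.253 = 6.747 m²·K/W
Q = A·ΔT/R = 45.2 × 27.4 / 6.747 = 183.6 W

184 W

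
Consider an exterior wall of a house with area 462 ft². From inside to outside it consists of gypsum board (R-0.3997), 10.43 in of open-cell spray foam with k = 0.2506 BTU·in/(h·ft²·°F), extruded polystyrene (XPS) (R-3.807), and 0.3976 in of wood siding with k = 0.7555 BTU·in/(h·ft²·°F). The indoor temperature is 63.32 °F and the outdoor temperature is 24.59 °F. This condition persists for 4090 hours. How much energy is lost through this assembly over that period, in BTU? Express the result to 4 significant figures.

1579000 BTU

10.43/0.2506 = 41.62
0.3976/0.7555 = 0.52627
R_total = 0.3997 + 41.62 + 3.807 + 0.52627 = 46.353 ft²·°F·h/BTU
Q = 462 × (63.32 − 24.59) / 46.353 = 386.02 BTU/h
E = 386.02 × 4090 = 1578800 BTU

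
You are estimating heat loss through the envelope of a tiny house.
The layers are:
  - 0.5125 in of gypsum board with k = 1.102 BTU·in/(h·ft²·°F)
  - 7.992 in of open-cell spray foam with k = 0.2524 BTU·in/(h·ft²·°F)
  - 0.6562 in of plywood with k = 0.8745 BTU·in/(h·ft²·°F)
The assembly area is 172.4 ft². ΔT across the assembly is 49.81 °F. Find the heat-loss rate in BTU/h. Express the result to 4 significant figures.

261.2 BTU/h

0.5125/1.102 = 0.46506
7.992/0.2524 = 31.664
0.6562/0.8745 = 0.75037
R_total = 0.46506 + 31.664 + 0.75037 = 32.879 ft²·°F·h/BTU
Q = A·ΔT/R = 172.4 × 49.81 / 32.879 = 261.17 BTU/h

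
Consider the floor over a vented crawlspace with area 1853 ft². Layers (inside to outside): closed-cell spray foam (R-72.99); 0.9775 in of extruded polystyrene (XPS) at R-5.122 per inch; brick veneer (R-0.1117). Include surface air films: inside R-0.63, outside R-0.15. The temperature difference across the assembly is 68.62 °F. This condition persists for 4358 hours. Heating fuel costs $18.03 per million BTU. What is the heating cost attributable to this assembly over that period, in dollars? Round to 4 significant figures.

126.6 dollars

0.9775 × 5.122 = 5.0068
R_total = 0.63 + 72.99 + 5.0068 + 0.1117 + 0.15 = 78.888 ft²·°F·h/BTU
Q = 1853 × 68.62 / 78.888 = 1611.8 BTU/h
E = 1611.8 × 4358 = 7024200 BTU
Cost = 7024200/10⁶ × 18.03 = $126.65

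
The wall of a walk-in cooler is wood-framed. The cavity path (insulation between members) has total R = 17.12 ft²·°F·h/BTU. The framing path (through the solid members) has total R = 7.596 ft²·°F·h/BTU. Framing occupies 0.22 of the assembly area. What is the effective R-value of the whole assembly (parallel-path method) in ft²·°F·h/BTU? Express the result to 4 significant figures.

13.42 ft²·°F·h/BTU

U_eff = 0.78/17.12 + 0.22/7.596 = 0.045561 + 0.028963 = 0.074523
R_eff = 1/U_eff = 13.419 ft²·°F·h/BTU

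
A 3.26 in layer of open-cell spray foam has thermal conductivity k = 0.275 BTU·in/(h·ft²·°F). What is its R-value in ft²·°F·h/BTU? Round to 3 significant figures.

11.9 ft²·°F·h/BTU

R = L/k = 3.26/0.275 = 11.85 ft²·°F·h/BTU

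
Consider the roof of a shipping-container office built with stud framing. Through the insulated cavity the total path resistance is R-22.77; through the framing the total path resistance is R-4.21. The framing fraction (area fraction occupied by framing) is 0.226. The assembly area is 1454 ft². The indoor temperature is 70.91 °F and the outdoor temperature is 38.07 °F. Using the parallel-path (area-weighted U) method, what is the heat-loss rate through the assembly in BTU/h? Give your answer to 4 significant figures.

U_eff = 0.774/22.77 + 0.226/4.21 = 0.033992 + 0.053682 = 0.087674
R_eff = 1/U_eff = 11.406 ft²·°F·h/BTU
Q = 1454 × (70.91 − 38.07) / 11.406 = 4186.4 BTU/h

4186 BTU/h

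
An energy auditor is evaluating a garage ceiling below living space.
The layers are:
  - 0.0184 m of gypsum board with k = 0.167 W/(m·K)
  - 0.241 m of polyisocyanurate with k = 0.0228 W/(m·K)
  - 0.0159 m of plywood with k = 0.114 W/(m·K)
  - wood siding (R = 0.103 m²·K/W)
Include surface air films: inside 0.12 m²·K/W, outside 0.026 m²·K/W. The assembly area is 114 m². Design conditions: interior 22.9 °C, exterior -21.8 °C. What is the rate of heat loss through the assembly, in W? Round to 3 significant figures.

0.0184/0.167 = 0.1102
0.241/0.0228 = 10.57
0.0159/0.114 = 0.1395
R_total = 0.12 + 0.1102 + 10.57 + 0.1395 + 0.103 + 0.026 = 11.07 m²·K/W
Q = A·ΔT/R = 114 × (22.9 − (-21.8)) / 11.07 = 460.4 W

460 W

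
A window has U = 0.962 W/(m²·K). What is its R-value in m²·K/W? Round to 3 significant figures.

1.04 m²·K/W

R = 1/U = 1/0.962 = 1.04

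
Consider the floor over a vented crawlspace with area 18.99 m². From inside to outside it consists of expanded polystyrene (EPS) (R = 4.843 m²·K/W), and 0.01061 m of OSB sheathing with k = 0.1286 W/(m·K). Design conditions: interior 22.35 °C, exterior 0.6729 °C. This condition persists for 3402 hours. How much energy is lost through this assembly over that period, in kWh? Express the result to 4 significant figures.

284.3 kWh

0.01061/0.1286 = 0.082504
R_total = 4.843 + 0.082504 = 4.9255 m²·K/W
Q = 18.99 × (22.35 − 0.6729) / 4.9255 = 83.575 W
E = 83.575 W × 3402 h / 1000 = 284.32 kWh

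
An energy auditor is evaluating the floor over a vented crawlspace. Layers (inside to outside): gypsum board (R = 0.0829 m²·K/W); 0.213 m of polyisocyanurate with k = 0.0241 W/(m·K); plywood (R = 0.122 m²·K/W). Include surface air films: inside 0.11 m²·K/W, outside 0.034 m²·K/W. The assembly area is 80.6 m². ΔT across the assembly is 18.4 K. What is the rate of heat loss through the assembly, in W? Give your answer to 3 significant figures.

0.213/0.0241 = 8.838
R_total = 0.11 + 0.0829 + 8.838 + 0.122 + 0.034 = 9.187 m²·K/W
Q = A·ΔT/R = 80.6 × 18.4 / 9.187 = 161.4 W

161 W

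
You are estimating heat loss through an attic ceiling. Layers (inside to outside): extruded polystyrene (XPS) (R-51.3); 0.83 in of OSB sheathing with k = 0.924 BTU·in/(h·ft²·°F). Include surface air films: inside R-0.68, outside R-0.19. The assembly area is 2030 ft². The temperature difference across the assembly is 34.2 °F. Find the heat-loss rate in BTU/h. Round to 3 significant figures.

1310 BTU/h

0.83/0.924 = 0.8983
R_total = 0.68 + 51.3 + 0.8983 + 0.19 = 53.07 ft²·°F·h/BTU
Q = A·ΔT/R = 2030 × 34.2 / 53.07 = 1308 BTU/h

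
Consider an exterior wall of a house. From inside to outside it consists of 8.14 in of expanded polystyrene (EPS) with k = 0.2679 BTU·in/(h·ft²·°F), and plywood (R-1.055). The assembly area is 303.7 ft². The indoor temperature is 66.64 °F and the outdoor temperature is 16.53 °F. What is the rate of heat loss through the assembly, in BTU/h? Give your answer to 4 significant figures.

8.14/0.2679 = 30.384
R_total = 30.384 + 1.055 = 31.439 ft²·°F·h/BTU
Q = A·ΔT/R = 303.7 × (66.64 − 16.53) / 31.439 = 484.05 BTU/h

484.1 BTU/h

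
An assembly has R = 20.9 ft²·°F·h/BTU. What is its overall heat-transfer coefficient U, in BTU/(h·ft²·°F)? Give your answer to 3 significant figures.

0.0478 BTU/(h·ft²·°F)

U = 1/R = 1/20.9 = 0.04785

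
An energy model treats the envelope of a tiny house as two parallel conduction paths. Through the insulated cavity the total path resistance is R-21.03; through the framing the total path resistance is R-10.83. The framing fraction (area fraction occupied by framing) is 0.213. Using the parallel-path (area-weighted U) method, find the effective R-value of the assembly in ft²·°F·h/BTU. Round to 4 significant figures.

17.52 ft²·°F·h/BTU

U_eff = 0.787/21.03 + 0.213/10.83 = 0.037423 + 0.019668 = 0.05709
R_eff = 1/U_eff = 17.516 ft²·°F·h/BTU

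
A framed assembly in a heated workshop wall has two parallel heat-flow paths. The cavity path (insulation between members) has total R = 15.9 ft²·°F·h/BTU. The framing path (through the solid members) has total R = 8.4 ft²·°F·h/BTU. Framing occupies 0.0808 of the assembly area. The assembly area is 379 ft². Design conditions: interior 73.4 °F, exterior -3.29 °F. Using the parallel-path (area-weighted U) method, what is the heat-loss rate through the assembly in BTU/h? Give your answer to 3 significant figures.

1960 BTU/h

U_eff = 0.9192/15.9 + 0.0808/8.4 = 0.05781 + 0.009619 = 0.06743
R_eff = 1/U_eff = 14.83 ft²·°F·h/BTU
Q = 379 × (73.4 − (-3.29)) / 14.83 = 1960 BTU/h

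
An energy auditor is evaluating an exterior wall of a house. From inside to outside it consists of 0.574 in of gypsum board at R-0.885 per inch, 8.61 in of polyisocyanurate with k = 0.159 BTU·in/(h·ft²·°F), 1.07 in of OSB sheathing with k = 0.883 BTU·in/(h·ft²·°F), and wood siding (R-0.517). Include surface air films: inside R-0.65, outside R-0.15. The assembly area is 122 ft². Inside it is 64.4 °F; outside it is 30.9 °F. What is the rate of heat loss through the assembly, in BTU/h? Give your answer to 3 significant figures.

0.574 × 0.885 = 0.508
8.61/0.159 = 54.15
1.07/0.883 = 1.212
R_total = 0.65 + 0.508 + 54.15 + 1.212 + 0.517 + 0.15 = 57.19 ft²·°F·h/BTU
Q = A·ΔT/R = 122 × (64.4 − 30.9) / 57.19 = 71.47 BTU/h

71.5 BTU/h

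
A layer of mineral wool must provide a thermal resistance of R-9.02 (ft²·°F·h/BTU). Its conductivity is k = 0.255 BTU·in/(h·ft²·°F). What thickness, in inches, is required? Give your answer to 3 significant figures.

L = R × k = 9.02 × 0.255 = 2.3 in

2.30 in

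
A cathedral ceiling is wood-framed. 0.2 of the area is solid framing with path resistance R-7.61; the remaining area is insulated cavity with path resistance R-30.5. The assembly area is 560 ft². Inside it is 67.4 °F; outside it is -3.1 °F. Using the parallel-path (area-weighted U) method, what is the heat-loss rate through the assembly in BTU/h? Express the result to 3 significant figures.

2070 BTU/h

U_eff = 0.8/30.5 + 0.2/7.61 = 0.02623 + 0.02628 = 0.05251
R_eff = 1/U_eff = 19.04 ft²·°F·h/BTU
Q = 560 × (67.4 − (-3.1)) / 19.04 = 2073 BTU/h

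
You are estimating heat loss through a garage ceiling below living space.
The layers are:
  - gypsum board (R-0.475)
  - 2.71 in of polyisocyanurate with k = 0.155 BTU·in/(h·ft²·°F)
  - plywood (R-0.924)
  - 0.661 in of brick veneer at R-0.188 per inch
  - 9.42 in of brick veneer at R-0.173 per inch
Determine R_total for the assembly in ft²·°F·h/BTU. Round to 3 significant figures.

2.71/0.155 = 17.48
0.661 × 0.188 = 0.1243
9.42 × 0.173 = 1.63
R_total = 0.475 + 17.48 + 0.924 + 0.1243 + 1.63 = 20.64 ft²·°F·h/BTU

20.6 ft²·°F·h/BTU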